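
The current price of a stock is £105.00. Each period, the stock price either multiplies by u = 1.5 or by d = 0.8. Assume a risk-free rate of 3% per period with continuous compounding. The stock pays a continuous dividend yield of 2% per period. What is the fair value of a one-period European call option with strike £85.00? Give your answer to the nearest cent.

£21.11

Per-period risk-free factor R = e^0.03 = 1.0305; dividend-adjusted growth = e^(0.03−0.02) = 1.0101.
Risk-neutral probability p = (1.0101 − 0.8)/(1.5 − 0.8) = 0.2101/0.7000 = 0.3001
Terminal stock prices: S_u = 157.5, S_d = 84
Terminal payoffs (S − K): max(72.5, 0) = 72.5, max(-1, 0) = 0
Node 0 (S = 105): V_0 = e^(−0.03)·[0.3001·72.5000 + 0.6999·0.0000] = 21.1122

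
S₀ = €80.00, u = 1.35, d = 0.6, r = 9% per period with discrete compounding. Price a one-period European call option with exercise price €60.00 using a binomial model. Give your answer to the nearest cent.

€28.77

Risk-neutral probability p = (1 + 0.09 − 0.6)/(1.35 − 0.6) = 0.4900/0.7500 = 0.6533
Terminal stock prices: S_u = 108, S_d = 48
Terminal payoffs (S − K): max(48, 0) = 48, max(-12, 0) = 0
Node 0 (S = 80): V_0 = 1/1.09·[0.6533·48.0000 + 0.3467·0.0000] = 28.7706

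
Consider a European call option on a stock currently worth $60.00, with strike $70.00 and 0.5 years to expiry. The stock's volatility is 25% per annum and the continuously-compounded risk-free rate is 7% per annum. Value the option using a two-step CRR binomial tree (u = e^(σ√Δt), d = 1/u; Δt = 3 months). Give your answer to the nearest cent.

$1.98

CRR parameters: u = e^(σ√Δt) = e^(0.25·√0.25) = 1.1331, d = 1/u = 0.8825
Per-period rate: rΔt = 0.07·0.25 = 0.0175, so R = e^0.0175 = 1.0177
Risk-neutral probability p = (e^0.0175 − 0.8825)/(1.1331 − 0.8825) = 0.1352/0.2507 = 0.5392
Terminal stock prices: S_uu = 77.04, S_ud = 60, S_dd = 46.73
Terminal payoffs (S − K): max(7.042, 0) = 7.042, max(-10, 0) = 0, max(-23.27, 0) = 0
Node u (S = 67.99): V_u = e^(−0.0175)·[0.5392·7.0415 + 0.4608·0.0000] = 3.7311
Node d (S = 52.95): V_d = e^(−0.0175)·[0.5392·0.0000 + 0.4608·0.0000] = 0.0000
Node 0 (S = 60): V_0 = e^(−0.0175)·[0.5392·3.7311 + 0.4608·0.0000] = 1.9770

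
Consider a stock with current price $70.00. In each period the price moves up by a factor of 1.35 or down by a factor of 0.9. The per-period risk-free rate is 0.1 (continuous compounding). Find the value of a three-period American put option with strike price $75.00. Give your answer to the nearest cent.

Risk-neutral probability p = (e^0.1 − 0.9)/(1.35 − 0.9) = 0.2052/0.4500 = 0.4559
Terminal stock prices: S_uuu = 172.2, S_uud = 114.8, S_udd = 76.55, S_ddd = 51.03
Terminal payoffs (K − S): max(-97.23, 0) = 0, max(-39.82, 0) = 0, max(-1.545, 0) = 0, max(23.97, 0) = 23.97
Node uu (S = 127.6): continuation = e^(−0.1)·[0.4559·0.0000 + 0.5441·0.0000] = 0.0000; exercise value = 0.0000 ≤ continuation, so V_uu = 0.0000
Node ud (S = 85.05): continuation = e^(−0.1)·[0.4559·0.0000 + 0.5441·0.0000] = 0.0000; exercise value = 0.0000 ≤ continuation, so V_ud = 0.0000
Node dd (S = 56.7): continuation = e^(−0.1)·[0.4559·0.0000 + 0.5441·23.9700] = 11.8002; exercise value = 18.3000 > continuation, so V_dd = 18.3000 (exercise)
Node u (S = 94.5): continuation = e^(−0.1)·[0.4559·0.0000 + 0.5441·0.0000] = 0.0000; exercise value = 0.0000 ≤ continuation, so V_u = 0.0000
Node d (S = 63): continuation = e^(−0.1)·[0.4559·0.0000 + 0.5441·18.3000] = 9.0089; exercise value = 12.0000 > continuation, so V_d = 12.0000 (exercise)
Node 0 (S = 70): continuation = e^(−0.1)·[0.4559·0.0000 + 0.5441·12.0000] = 5.9075; exercise value = 5.0000 ≤ continuation, so V_0 = 5.9075

$5.91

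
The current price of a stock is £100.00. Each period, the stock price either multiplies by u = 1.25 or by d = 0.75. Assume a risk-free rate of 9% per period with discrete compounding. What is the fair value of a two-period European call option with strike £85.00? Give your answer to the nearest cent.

Risk-neutral probability p = (1 + 0.09 − 0.75)/(1.25 − 0.75) = 0.3400/0.5000 = 0.6800
Terminal stock prices: S_uu = 156.2, S_ud = 93.75, S_dd = 56.25
Terminal payoffs (S − K): max(71.25, 0) = 71.25, max(8.75, 0) = 8.75, max(-28.75, 0) = 0
Node u (S = 125): V_u = 1/1.09·[0.6800·71.2500 + 0.3200·8.7500] = 47.0183
Node d (S = 75): V_d = 1/1.09·[0.6800·8.7500 + 0.3200·0.0000] = 5.4587
Node 0 (S = 100): V_0 = 1/1.09·[0.6800·47.0183 + 0.3200·5.4587] = 30.9351

£30.94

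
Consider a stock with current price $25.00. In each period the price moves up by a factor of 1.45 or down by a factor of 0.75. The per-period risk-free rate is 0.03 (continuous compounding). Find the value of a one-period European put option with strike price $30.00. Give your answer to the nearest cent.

Risk-neutral probability p = (e^0.03 − 0.75)/(1.45 − 0.75) = 0.2805/0.7000 = 0.4006
Terminal stock prices: S_u = 36.25, S_d = 18.75
Terminal payoffs (K − S): max(-6.25, 0) = 0, max(11.25, 0) = 11.25
Node 0 (S = 25): V_0 = e^(−0.03)·[0.4006·0.0000 + 0.5994·11.2500] = 6.5434

$6.54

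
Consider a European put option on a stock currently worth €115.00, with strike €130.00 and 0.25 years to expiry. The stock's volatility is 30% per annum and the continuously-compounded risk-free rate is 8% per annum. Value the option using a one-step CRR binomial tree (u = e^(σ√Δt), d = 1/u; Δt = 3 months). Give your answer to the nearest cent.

CRR parameters: u = e^(σ√Δt) = e^(0.3·√0.25) = 1.1618, d = 1/u = 0.8607
Per-period rate: rΔt = 0.08·0.25 = 0.02, so R = e^0.02 = 1.0202
Risk-neutral probability p = (e^0.02 − 0.8607)/(1.1618 − 0.8607) = 0.1595/0.3011 = 0.5297
Terminal stock prices: S_u = 133.6, S_d = 98.98
Terminal payoffs (K − S): max(-3.611, 0) = 0, max(31.02, 0) = 31.02
Node 0 (S = 115): V_0 = e^(−0.02)·[0.5297·0.0000 + 0.4703·31.0186] = 14.3005

€14.30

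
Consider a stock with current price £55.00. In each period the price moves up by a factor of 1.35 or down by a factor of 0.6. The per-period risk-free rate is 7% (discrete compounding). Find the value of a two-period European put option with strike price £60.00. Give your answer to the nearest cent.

Risk-neutral probability p = (1 + 0.07 − 0.6)/(1.35 − 0.6) = 0.4700/0.7500 = 0.6267
Terminal stock prices: S_uu = 100.2, S_ud = 44.55, S_dd = 19.8
Terminal payoffs (K − S): max(-40.24, 0) = 0, max(15.45, 0) = 15.45, max(40.2, 0) = 40.2
Node u (S = 74.25): V_u = 1/1.07·[0.6267·0.0000 + 0.3733·15.4500] = 5.3907
Node d (S = 33): V_d = 1/1.07·[0.6267·15.4500 + 0.3733·40.2000] = 23.0748
Node 0 (S = 55): V_0 = 1/1.07·[0.6267·5.3907 + 0.3733·23.0748] = 11.2082

£11.21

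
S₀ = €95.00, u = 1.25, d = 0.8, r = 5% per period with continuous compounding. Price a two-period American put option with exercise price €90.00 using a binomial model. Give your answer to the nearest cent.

Risk-neutral probability p = (e^0.05 − 0.8)/(1.25 − 0.8) = 0.2513/0.4500 = 0.5584
Terminal stock prices: S_uu = 148.4, S_ud = 95, S_dd = 60.8
Terminal payoffs (K − S): max(-58.44, 0) = 0, max(-5, 0) = 0, max(29.2, 0) = 29.2
Node u (S = 118.8): continuation = e^(−0.05)·[0.5584·0.0000 + 0.4416·0.0000] = 0.0000; exercise value = 0.0000 ≤ continuation, so V_u = 0.0000
Node d (S = 76): continuation = e^(−0.05)·[0.5584·0.0000 + 0.4416·29.2000] = 12.2664; exercise value = 14.0000 > continuation, so V_d = 14.0000 (exercise)
Node 0 (S = 95): continuation = e^(−0.05)·[0.5584·0.0000 + 0.4416·14.0000] = 5.8811; exercise value = 0.0000 ≤ continuation, so V_0 = 5.8811

€5.88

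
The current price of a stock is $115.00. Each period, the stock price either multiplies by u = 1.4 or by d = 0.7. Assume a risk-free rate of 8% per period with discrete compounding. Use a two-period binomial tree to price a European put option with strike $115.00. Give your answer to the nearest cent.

$11.49

Risk-neutral probability p = (1 + 0.08 − 0.7)/(1.4 − 0.7) = 0.3800/0.7000 = 0.5429
Terminal stock prices: S_uu = 225.4, S_ud = 112.7, S_dd = 56.35
Terminal payoffs (K − S): max(-110.4, 0) = 0, max(2.3, 0) = 2.3, max(58.65, 0) = 58.65
Node u (S = 161): V_u = 1/1.08·[0.5429·0.0000 + 0.4571·2.3000] = 0.9735
Node d (S = 80.5): V_d = 1/1.08·[0.5429·2.3000 + 0.4571·58.6500] = 25.9815
Node 0 (S = 115): V_0 = 1/1.08·[0.5429·0.9735 + 0.4571·25.9815] = 11.4868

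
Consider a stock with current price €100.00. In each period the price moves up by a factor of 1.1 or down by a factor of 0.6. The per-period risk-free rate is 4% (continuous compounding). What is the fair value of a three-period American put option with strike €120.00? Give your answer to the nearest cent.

Risk-neutral probability p = (e^0.04 − 0.6)/(1.1 − 0.6) = 0.4408/0.5000 = 0.8816
Terminal stock prices: S_uuu = 133.1, S_uud = 72.6, S_udd = 39.6, S_ddd = 21.6
Terminal payoffs (K − S): max(-13.1, 0) = 0, max(47.4, 0) = 47.4, max(80.4, 0) = 80.4, max(98.4, 0) = 98.4
Node uu (S = 121): continuation = e^(−0.04)·[0.8816·0.0000 + 0.1184·47.4000] = 5.3911; exercise value = 0.0000 ≤ continuation, so V_uu = 5.3911
Node ud (S = 66): continuation = e^(−0.04)·[0.8816·47.4000 + 0.1184·80.4000] = 49.2947; exercise value = 54.0000 > continuation, so V_ud = 54.0000 (exercise)
Node dd (S = 36): continuation = e^(−0.04)·[0.8816·80.4000 + 0.1184·98.4000] = 79.2947; exercise value = 84.0000 > continuation, so V_dd = 84.0000 (exercise)
Node u (S = 110): continuation = e^(−0.04)·[0.8816·5.3911 + 0.1184·54.0000] = 10.7084; exercise value = 10.0000 ≤ continuation, so V_u = 10.7084
Node d (S = 60): continuation = e^(−0.04)·[0.8816·54.0000 + 0.1184·84.0000] = 55.2947; exercise value = 60.0000 > continuation, so V_d = 60.0000 (exercise)
Node 0 (S = 100): continuation = e^(−0.04)·[0.8816·10.7084 + 0.1184·60.0000] = 15.8947; exercise value = 20.0000 > continuation, so V_0 = 20.0000 (exercise)

€20.00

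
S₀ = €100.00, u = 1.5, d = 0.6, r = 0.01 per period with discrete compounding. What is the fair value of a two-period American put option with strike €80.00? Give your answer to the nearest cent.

€12.79

Risk-neutral probability p = (1 + 0.01 − 0.6)/(1.5 − 0.6) = 0.4100/0.9000 = 0.4556
Terminal stock prices: S_uu = 225, S_ud = 90, S_dd = 36
Terminal payoffs (K − S): max(-145, 0) = 0, max(-10, 0) = 0, max(44, 0) = 44
Node u (S = 150): continuation = 1/1.01·[0.4556·0.0000 + 0.5444·0.0000] = 0.0000; exercise value = 0.0000 ≤ continuation, so V_u = 0.0000
Node d (S = 60): continuation = 1/1.01·[0.4556·0.0000 + 0.5444·44.0000] = 23.7184; exercise value = 20.0000 ≤ continuation, so V_d = 23.7184
Node 0 (S = 100): continuation = 1/1.01·[0.4556·0.0000 + 0.5444·23.7184] = 12.7855; exercise value = 0.0000 ≤ continuation, so V_0 = 12.7855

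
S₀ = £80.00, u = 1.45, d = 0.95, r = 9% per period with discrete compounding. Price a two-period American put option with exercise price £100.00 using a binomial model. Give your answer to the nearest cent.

£20.00

Risk-neutral probability p = (1 + 0.09 − 0.95)/(1.45 − 0.95) = 0.1400/0.5000 = 0.2800
Terminal stock prices: S_uu = 168.2, S_ud = 110.2, S_dd = 72.2
Terminal payoffs (K − S): max(-68.2, 0) = 0, max(-10.2, 0) = 0, max(27.8, 0) = 27.8
Node u (S = 116): continuation = 1/1.09·[0.2800·0.0000 + 0.7200·0.0000] = 0.0000; exercise value = 0.0000 ≤ continuation, so V_u = 0.0000
Node d (S = 76): continuation = 1/1.09·[0.2800·0.0000 + 0.7200·27.8000] = 18.3633; exercise value = 24.0000 > continuation, so V_d = 24.0000 (exercise)
Node 0 (S = 80): continuation = 1/1.09·[0.2800·0.0000 + 0.7200·24.0000] = 15.8532; exercise value = 20.0000 > continuation, so V_0 = 20.0000 (exercise)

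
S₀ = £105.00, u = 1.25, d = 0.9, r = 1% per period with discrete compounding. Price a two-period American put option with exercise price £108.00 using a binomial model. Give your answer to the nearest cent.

Risk-neutral probability p = (1 + 0.01 − 0.9)/(1.25 − 0.9) = 0.1100/0.3500 = 0.3143
Terminal stock prices: S_uu = 164.1, S_ud = 118.1, S_dd = 85.05
Terminal payoffs (K − S): max(-56.06, 0) = 0, max(-10.12, 0) = 0, max(22.95, 0) = 22.95
Node u (S = 131.2): continuation = 1/1.01·[0.3143·0.0000 + 0.6857·0.0000] = 0.0000; exercise value = 0.0000 ≤ continuation, so V_u = 0.0000
Node d (S = 94.5): continuation = 1/1.01·[0.3143·0.0000 + 0.6857·22.9500] = 15.5813; exercise value = 13.5000 ≤ continuation, so V_d = 15.5813
Node 0 (S = 105): continuation = 1/1.01·[0.3143·0.0000 + 0.6857·15.5813] = 10.5786; exercise value = 3.0000 ≤ continuation, so V_0 = 10.5786

£10.58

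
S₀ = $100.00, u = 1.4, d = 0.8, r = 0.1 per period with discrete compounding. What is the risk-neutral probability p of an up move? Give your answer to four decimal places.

p = 0.5000

Risk-neutral probability p = (1 + 0.1 − 0.8)/(1.4 − 0.8) = 0.3000/0.6000 = 0.5000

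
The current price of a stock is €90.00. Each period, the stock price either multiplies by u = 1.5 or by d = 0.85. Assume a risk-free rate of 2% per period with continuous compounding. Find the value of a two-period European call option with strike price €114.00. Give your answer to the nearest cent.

€6.11

Risk-neutral probability p = (e^0.02 − 0.85)/(1.5 − 0.85) = 0.1702/0.6500 = 0.2618
Terminal stock prices: S_uu = 202.5, S_ud = 114.8, S_dd = 65.02
Terminal payoffs (S − K): max(88.5, 0) = 88.5, max(0.75, 0) = 0.75, max(-48.98, 0) = 0
Node u (S = 135): V_u = e^(−0.02)·[0.2618·88.5000 + 0.7382·0.7500] = 23.2574
Node d (S = 76.5): V_d = e^(−0.02)·[0.2618·0.7500 + 0.7382·0.0000] = 0.1925
Node 0 (S = 90): V_0 = e^(−0.02)·[0.2618·23.2574 + 0.7382·0.1925] = 6.1086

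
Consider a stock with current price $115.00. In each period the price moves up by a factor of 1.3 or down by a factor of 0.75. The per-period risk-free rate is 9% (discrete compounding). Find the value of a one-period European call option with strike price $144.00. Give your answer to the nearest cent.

$3.12

Risk-neutral probability p = (1 + 0.09 − 0.75)/(1.3 − 0.75) = 0.3400/0.5500 = 0.6182
Terminal stock prices: S_u = 149.5, S_d = 86.25
Terminal payoffs (S − K): max(5.5, 0) = 5.5, max(-57.75, 0) = 0
Node 0 (S = 115): V_0 = 1/1.09·[0.6182·5.5000 + 0.3818·0.0000] = 3.1193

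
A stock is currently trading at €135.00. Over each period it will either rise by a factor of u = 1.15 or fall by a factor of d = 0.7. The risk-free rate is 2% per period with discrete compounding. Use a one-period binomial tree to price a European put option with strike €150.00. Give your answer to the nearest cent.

€15.72

Risk-neutral probability p = (1 + 0.02 − 0.7)/(1.15 − 0.7) = 0.3200/0.4500 = 0.7111
Terminal stock prices: S_u = 155.2, S_d = 94.5
Terminal payoffs (K − S): max(-5.25, 0) = 0, max(55.5, 0) = 55.5
Node 0 (S = 135): V_0 = 1/1.02·[0.7111·0.0000 + 0.2889·55.5000] = 15.7190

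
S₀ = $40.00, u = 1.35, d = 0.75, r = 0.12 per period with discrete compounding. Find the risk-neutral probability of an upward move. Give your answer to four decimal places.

p = 0.6167

Risk-neutral probability p = (1 + 0.12 − 0.75)/(1.35 − 0.75) = 0.3700/0.6000 = 0.6167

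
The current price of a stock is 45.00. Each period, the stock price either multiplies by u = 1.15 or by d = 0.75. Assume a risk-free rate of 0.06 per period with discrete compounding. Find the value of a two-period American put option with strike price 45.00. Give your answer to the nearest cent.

3.35

Risk-neutral probability p = (1 + 0.06 − 0.75)/(1.15 − 0.75) = 0.3100/0.4000 = 0.7750
Terminal stock prices: S_uu = 59.51, S_ud = 38.81, S_dd = 25.31
Terminal payoffs (K − S): max(-14.51, 0) = 0, max(6.188, 0) = 6.188, max(19.69, 0) = 19.69
Node u (S = 51.75): continuation = 1/1.06·[0.7750·0.0000 + 0.2250·6.1875] = 1.3134; exercise value = 0.0000 ≤ continuation, so V_u = 1.3134
Node d (S = 33.75): continuation = 1/1.06·[0.7750·6.1875 + 0.2250·19.6875] = 8.7028; exercise value = 11.2500 > continuation, so V_d = 11.2500 (exercise)
Node 0 (S = 45): continuation = 1/1.06·[0.7750·1.3134 + 0.2250·11.2500] = 3.3482; exercise value = 0.0000 ≤ continuation, so V_0 = 3.3482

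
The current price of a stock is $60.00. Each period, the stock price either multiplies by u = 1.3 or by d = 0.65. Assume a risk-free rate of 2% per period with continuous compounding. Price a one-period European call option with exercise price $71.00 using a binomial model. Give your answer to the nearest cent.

Risk-neutral probability p = (e^0.02 − 0.65)/(1.3 − 0.65) = 0.3702/0.6500 = 0.5695
Terminal stock prices: S_u = 78, S_d = 39
Terminal payoffs (S − K): max(7, 0) = 7, max(-32, 0) = 0
Node 0 (S = 60): V_0 = e^(−0.02)·[0.5695·7.0000 + 0.4305·0.0000] = 3.9078

$3.91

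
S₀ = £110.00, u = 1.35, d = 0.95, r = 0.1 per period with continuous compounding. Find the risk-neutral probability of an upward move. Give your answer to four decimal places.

p = 0.3879

Risk-neutral probability p = (e^0.1 − 0.95)/(1.35 − 0.95) = 0.1552/0.4000 = 0.3879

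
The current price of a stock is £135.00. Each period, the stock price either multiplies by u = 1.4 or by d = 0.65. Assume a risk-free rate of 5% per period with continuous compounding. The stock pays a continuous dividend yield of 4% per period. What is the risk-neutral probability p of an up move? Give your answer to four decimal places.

Per-period risk-free factor R = e^0.05 = 1.0513; dividend-adjusted growth = e^(0.05−0.04) = 1.0101.
Risk-neutral probability p = (1.0101 − 0.65)/(1.4 − 0.65) = 0.3601/0.7500 = 0.4801

p = 0.4801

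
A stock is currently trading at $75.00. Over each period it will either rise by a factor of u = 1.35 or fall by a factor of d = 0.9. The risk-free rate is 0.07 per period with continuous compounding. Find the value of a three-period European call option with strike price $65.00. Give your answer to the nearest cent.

$24.27

Risk-neutral probability p = (e^0.07 − 0.9)/(1.35 − 0.9) = 0.1725/0.4500 = 0.3834
Terminal stock prices: S_uuu = 184.5, S_uud = 123, S_udd = 82.01, S_ddd = 54.68
Terminal payoffs (S − K): max(119.5, 0) = 119.5, max(58.02, 0) = 58.02, max(17.01, 0) = 17.01, max(-10.32, 0) = 0
Node uu (S = 136.7): V_uu = e^(−0.07)·[0.3834·119.5281 + 0.6166·58.0188] = 76.0819
Node ud (S = 91.12): V_ud = e^(−0.07)·[0.3834·58.0188 + 0.6166·17.0125] = 30.5194
Node dd (S = 60.75): V_dd = e^(−0.07)·[0.3834·17.0125 + 0.6166·0.0000] = 6.0809
Node u (S = 101.2): V_u = e^(−0.07)·[0.3834·76.0819 + 0.6166·30.5194] = 44.7417
Node d (S = 67.5): V_d = e^(−0.07)·[0.3834·30.5194 + 0.6166·6.0809] = 14.4049
Node 0 (S = 75): V_0 = e^(−0.07)·[0.3834·44.7417 + 0.6166·14.4049] = 24.2745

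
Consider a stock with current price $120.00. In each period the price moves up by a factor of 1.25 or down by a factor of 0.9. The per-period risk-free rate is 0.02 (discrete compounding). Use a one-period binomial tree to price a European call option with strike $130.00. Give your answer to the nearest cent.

$6.72

Risk-neutral probability p = (1 + 0.02 − 0.9)/(1.25 − 0.9) = 0.1200/0.3500 = 0.3429
Terminal stock prices: S_u = 150, S_d = 108
Terminal payoffs (S − K): max(20, 0) = 20, max(-22, 0) = 0
Node 0 (S = 120): V_0 = 1/1.02·[0.3429·20.0000 + 0.6571·0.0000] = 6.7227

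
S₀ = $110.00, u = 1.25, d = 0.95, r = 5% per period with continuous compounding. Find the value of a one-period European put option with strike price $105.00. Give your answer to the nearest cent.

$0.32

Risk-neutral probability p = (e^0.05 − 0.95)/(1.25 − 0.95) = 0.1013/0.3000 = 0.3376
Terminal stock prices: S_u = 137.5, S_d = 104.5
Terminal payoffs (K − S): max(-32.5, 0) = 0, max(0.5, 0) = 0.5
Node 0 (S = 110): V_0 = e^(−0.05)·[0.3376·0.0000 + 0.6624·0.5000] = 0.3151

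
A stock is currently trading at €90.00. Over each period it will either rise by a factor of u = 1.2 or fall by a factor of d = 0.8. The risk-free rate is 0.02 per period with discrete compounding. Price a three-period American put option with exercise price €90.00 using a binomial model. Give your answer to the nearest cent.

€10.69

Risk-neutral probability p = (1 + 0.02 − 0.8)/(1.2 − 0.8) = 0.2200/0.4000 = 0.5500
Terminal stock prices: S_uuu = 155.5, S_uud = 103.7, S_udd = 69.12, S_ddd = 46.08
Terminal payoffs (K − S): max(-65.52, 0) = 0, max(-13.68, 0) = 0, max(20.88, 0) = 20.88, max(43.92, 0) = 43.92
Node uu (S = 129.6): continuation = 1/1.02·[0.5500·0.0000 + 0.4500·0.0000] = 0.0000; exercise value = 0.0000 ≤ continuation, so V_uu = 0.0000
Node ud (S = 86.4): continuation = 1/1.02·[0.5500·0.0000 + 0.4500·20.8800] = 9.2118; exercise value = 3.6000 ≤ continuation, so V_ud = 9.2118
Node dd (S = 57.6): continuation = 1/1.02·[0.5500·20.8800 + 0.4500·43.9200] = 30.6353; exercise value = 32.4000 > continuation, so V_dd = 32.4000 (exercise)
Node u (S = 108): continuation = 1/1.02·[0.5500·0.0000 + 0.4500·9.2118] = 4.0640; exercise value = 0.0000 ≤ continuation, so V_u = 4.0640
Node d (S = 72): continuation = 1/1.02·[0.5500·9.2118 + 0.4500·32.4000] = 19.2612; exercise value = 18.0000 ≤ continuation, so V_d = 19.2612
Node 0 (S = 90): continuation = 1/1.02·[0.5500·4.0640 + 0.4500·19.2612] = 10.6890; exercise value = 0.0000 ≤ continuation, so V_0 = 10.6890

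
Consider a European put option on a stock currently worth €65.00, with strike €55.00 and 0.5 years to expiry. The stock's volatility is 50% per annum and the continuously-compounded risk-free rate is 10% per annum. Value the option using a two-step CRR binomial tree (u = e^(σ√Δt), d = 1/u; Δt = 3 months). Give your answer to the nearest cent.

€3.88

CRR parameters: u = e^(σ√Δt) = e^(0.5·√0.25) = 1.2840, d = 1/u = 0.7788
Per-period rate: rΔt = 0.1·0.25 = 0.025, so R = e^0.025 = 1.0253
Risk-neutral probability p = (e^0.025 − 0.7788)/(1.2840 − 0.7788) = 0.2465/0.5052 = 0.4879
Terminal stock prices: S_uu = 107.2, S_ud = 65, S_dd = 39.42
Terminal payoffs (K − S): max(-52.17, 0) = 0, max(-10, 0) = 0, max(15.58, 0) = 15.58
Node u (S = 83.46): V_u = e^(−0.025)·[0.4879·0.0000 + 0.5121·0.0000] = 0.0000
Node d (S = 50.62): V_d = e^(−0.025)·[0.4879·0.0000 + 0.5121·15.5755] = 7.7788
Node 0 (S = 65): V_0 = e^(−0.025)·[0.4879·0.0000 + 0.5121·7.7788] = 3.8850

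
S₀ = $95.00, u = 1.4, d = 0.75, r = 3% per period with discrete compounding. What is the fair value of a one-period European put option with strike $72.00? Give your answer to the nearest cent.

Risk-neutral probability p = (1 + 0.03 − 0.75)/(1.4 − 0.75) = 0.2800/0.6500 = 0.4308
Terminal stock prices: S_u = 133, S_d = 71.25
Terminal payoffs (K − S): max(-61, 0) = 0, max(0.75, 0) = 0.75
Node 0 (S = 95): V_0 = 1/1.03·[0.4308·0.0000 + 0.5692·0.7500] = 0.4145

$0.41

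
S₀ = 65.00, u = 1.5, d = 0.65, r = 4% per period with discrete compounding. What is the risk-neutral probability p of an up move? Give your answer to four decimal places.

Risk-neutral probability p = (1 + 0.04 − 0.65)/(1.5 − 0.65) = 0.3900/0.8500 = 0.4588

p = 0.4588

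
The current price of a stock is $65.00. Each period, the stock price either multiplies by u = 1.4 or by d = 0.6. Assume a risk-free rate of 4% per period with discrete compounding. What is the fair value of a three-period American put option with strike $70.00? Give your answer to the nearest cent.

Risk-neutral probability p = (1 + 0.04 − 0.6)/(1.4 − 0.6) = 0.4400/0.8000 = 0.5500
Terminal stock prices: S_uuu = 178.4, S_uud = 76.44, S_udd = 32.76, S_ddd = 14.04
Terminal payoffs (K − S): max(-108.4, 0) = 0, max(-6.44, 0) = 0, max(37.24, 0) = 37.24, max(55.96, 0) = 55.96
Node uu (S = 127.4): continuation = 1/1.04·[0.5500·0.0000 + 0.4500·0.0000] = 0.0000; exercise value = 0.0000 ≤ continuation, so V_uu = 0.0000
Node ud (S = 54.6): continuation = 1/1.04·[0.5500·0.0000 + 0.4500·37.2400] = 16.1135; exercise value = 15.4000 ≤ continuation, so V_ud = 16.1135
Node dd (S = 23.4): continuation = 1/1.04·[0.5500·37.2400 + 0.4500·55.9600] = 43.9077; exercise value = 46.6000 > continuation, so V_dd = 46.6000 (exercise)
Node u (S = 91): continuation = 1/1.04·[0.5500·0.0000 + 0.4500·16.1135] = 6.9722; exercise value = 0.0000 ≤ continuation, so V_u = 6.9722
Node d (S = 39): continuation = 1/1.04·[0.5500·16.1135 + 0.4500·46.6000] = 28.6850; exercise value = 31.0000 > continuation, so V_d = 31.0000 (exercise)
Node 0 (S = 65): continuation = 1/1.04·[0.5500·6.9722 + 0.4500·31.0000] = 17.1007; exercise value = 5.0000 ≤ continuation, so V_0 = 17.1007

$17.10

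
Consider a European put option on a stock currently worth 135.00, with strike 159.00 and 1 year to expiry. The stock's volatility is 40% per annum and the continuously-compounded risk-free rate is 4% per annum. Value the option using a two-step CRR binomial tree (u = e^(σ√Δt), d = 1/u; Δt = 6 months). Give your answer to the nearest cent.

CRR parameters: u = e^(σ√Δt) = e^(0.4·√0.5) = 1.3269, d = 1/u = 0.7536
Per-period rate: rΔt = 0.04·0.5 = 0.02, so R = e^0.02 = 1.0202
Risk-neutral probability p = (e^0.02 − 0.7536)/(1.3269 − 0.7536) = 0.2666/0.5733 = 0.4650
Terminal stock prices: S_uu = 237.7, S_ud = 135, S_dd = 76.68
Terminal payoffs (K − S): max(-78.69, 0) = 0, max(24, 0) = 24, max(82.32, 0) = 82.32
Node u (S = 179.1): V_u = e^(−0.02)·[0.4650·0.0000 + 0.5350·24.0000] = 12.5858
Node d (S = 101.7): V_d = e^(−0.02)·[0.4650·24.0000 + 0.5350·82.3240] = 54.1104
Node 0 (S = 135): V_0 = e^(−0.02)·[0.4650·12.5858 + 0.5350·54.1104] = 34.1125

34.11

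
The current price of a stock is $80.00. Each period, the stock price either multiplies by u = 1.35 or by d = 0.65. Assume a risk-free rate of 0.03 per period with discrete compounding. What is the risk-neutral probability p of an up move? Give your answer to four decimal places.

p = 0.5429

Risk-neutral probability p = (1 + 0.03 − 0.65)/(1.35 − 0.65) = 0.3800/0.7000 = 0.5429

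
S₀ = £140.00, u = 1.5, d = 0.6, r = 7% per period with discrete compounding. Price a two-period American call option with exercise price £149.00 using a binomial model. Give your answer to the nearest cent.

Risk-neutral probability p = (1 + 0.07 − 0.6)/(1.5 − 0.6) = 0.4700/0.9000 = 0.5222
Terminal stock prices: S_uu = 315, S_ud = 126, S_dd = 50.4
Terminal payoffs (S − K): max(166, 0) = 166, max(-23, 0) = 0, max(-98.6, 0) = 0
Node u (S = 210): continuation = 1/1.07·[0.5222·166.0000 + 0.4778·0.0000] = 81.0177; exercise value = 61.0000 ≤ continuation, so V_u = 81.0177
Node d (S = 84): continuation = 1/1.07·[0.5222·0.0000 + 0.4778·0.0000] = 0.0000; exercise value = 0.0000 ≤ continuation, so V_d = 0.0000
Node 0 (S = 140): continuation = 1/1.07·[0.5222·81.0177 + 0.4778·0.0000] = 39.5413; exercise value = 0.0000 ≤ continuation, so V_0 = 39.5413

£39.54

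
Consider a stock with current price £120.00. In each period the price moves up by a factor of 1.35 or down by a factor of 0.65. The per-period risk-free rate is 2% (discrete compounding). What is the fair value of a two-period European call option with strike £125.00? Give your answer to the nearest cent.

£25.16

Risk-neutral probability p = (1 + 0.02 − 0.65)/(1.35 − 0.65) = 0.3700/0.7000 = 0.5286
Terminal stock prices: S_uu = 218.7, S_ud = 105.3, S_dd = 50.7
Terminal payoffs (S − K): max(93.7, 0) = 93.7, max(-19.7, 0) = 0, max(-74.3, 0) = 0
Node u (S = 162): V_u = 1/1.02·[0.5286·93.7000 + 0.4714·0.0000] = 48.5560
Node d (S = 78): V_d = 1/1.02·[0.5286·0.0000 + 0.4714·0.0000] = 0.0000
Node 0 (S = 120): V_0 = 1/1.02·[0.5286·48.5560 + 0.4714·0.0000] = 25.1621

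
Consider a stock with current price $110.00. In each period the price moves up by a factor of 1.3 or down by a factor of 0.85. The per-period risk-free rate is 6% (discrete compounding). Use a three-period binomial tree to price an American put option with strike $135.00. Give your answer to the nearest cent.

$25.00

Risk-neutral probability p = (1 + 0.06 − 0.85)/(1.3 − 0.85) = 0.2100/0.4500 = 0.4667
Terminal stock prices: S_uuu = 241.7, S_uud = 158, S_udd = 103.3, S_ddd = 67.55
Terminal payoffs (K − S): max(-106.7, 0) = 0, max(-23.02, 0) = 0, max(31.68, 0) = 31.68, max(67.45, 0) = 67.45
Node uu (S = 185.9): continuation = 1/1.06·[0.4667·0.0000 + 0.5333·0.0000] = 0.0000; exercise value = 0.0000 ≤ continuation, so V_uu = 0.0000
Node ud (S = 121.5): continuation = 1/1.06·[0.4667·0.0000 + 0.5333·31.6825] = 15.9409; exercise value = 13.4500 ≤ continuation, so V_ud = 15.9409
Node dd (S = 79.47): continuation = 1/1.06·[0.4667·31.6825 + 0.5333·67.4463] = 47.8835; exercise value = 55.5250 > continuation, so V_dd = 55.5250 (exercise)
Node u (S = 143): continuation = 1/1.06·[0.4667·0.0000 + 0.5333·15.9409] = 8.0206; exercise value = 0.0000 ≤ continuation, so V_u = 8.0206
Node d (S = 93.5): continuation = 1/1.06·[0.4667·15.9409 + 0.5333·55.5250] = 34.9551; exercise value = 41.5000 > continuation, so V_d = 41.5000 (exercise)
Node 0 (S = 110): continuation = 1/1.06·[0.4667·8.0206 + 0.5333·41.5000] = 24.4116; exercise value = 25.0000 > continuation, so V_0 = 25.0000 (exercise)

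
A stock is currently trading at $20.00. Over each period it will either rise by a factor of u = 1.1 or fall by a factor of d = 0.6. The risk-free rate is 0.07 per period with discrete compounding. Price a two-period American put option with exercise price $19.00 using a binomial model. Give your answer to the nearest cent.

$0.68

Risk-neutral probability p = (1 + 0.07 − 0.6)/(1.1 − 0.6) = 0.4700/0.5000 = 0.9400
Terminal stock prices: S_uu = 24.2, S_ud = 13.2, S_dd = 7.2
Terminal payoffs (K − S): max(-5.2, 0) = 0, max(5.8, 0) = 5.8, max(11.8, 0) = 11.8
Node u (S = 22): continuation = 1/1.07·[0.9400·0.0000 + 0.0600·5.8000] = 0.3252; exercise value = 0.0000 ≤ continuation, so V_u = 0.3252
Node d (S = 12): continuation = 1/1.07·[0.9400·5.8000 + 0.0600·11.8000] = 5.7570; exercise value = 7.0000 > continuation, so V_d = 7.0000 (exercise)
Node 0 (S = 20): continuation = 1/1.07·[0.9400·0.3252 + 0.0600·7.0000] = 0.6782; exercise value = 0.0000 ≤ continuation, so V_0 = 0.6782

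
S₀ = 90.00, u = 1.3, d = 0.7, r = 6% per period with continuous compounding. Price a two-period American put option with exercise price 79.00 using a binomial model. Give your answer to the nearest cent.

5.98

Risk-neutral probability p = (e^0.06 − 0.7)/(1.3 − 0.7) = 0.3618/0.6000 = 0.6031
Terminal stock prices: S_uu = 152.1, S_ud = 81.9, S_dd = 44.1
Terminal payoffs (K − S): max(-73.1, 0) = 0, max(-2.9, 0) = 0, max(34.9, 0) = 34.9
Node u (S = 117): continuation = e^(−0.06)·[0.6031·0.0000 + 0.3969·0.0000] = 0.0000; exercise value = 0.0000 ≤ continuation, so V_u = 0.0000
Node d (S = 63): continuation = e^(−0.06)·[0.6031·0.0000 + 0.3969·34.9000] = 13.0464; exercise value = 16.0000 > continuation, so V_d = 16.0000 (exercise)
Node 0 (S = 90): continuation = e^(−0.06)·[0.6031·0.0000 + 0.3969·16.0000] = 5.9812; exercise value = 0.0000 ≤ continuation, so V_0 = 5.9812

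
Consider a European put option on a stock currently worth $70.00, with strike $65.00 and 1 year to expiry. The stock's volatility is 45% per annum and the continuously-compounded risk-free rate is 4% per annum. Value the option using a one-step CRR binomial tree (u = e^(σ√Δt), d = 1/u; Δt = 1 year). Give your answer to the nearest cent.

CRR parameters: u = e^(σ√Δt) = e^(0.45·√1) = 1.5683, d = 1/u = 0.6376
Per-period rate: rΔt = 0.04·1 = 0.04, so R = e^0.04 = 1.0408
Risk-neutral probability p = (e^0.04 − 0.6376)/(1.5683 − 0.6376) = 0.4032/0.9307 = 0.4332
Terminal stock prices: S_u = 109.8, S_d = 44.63
Terminal payoffs (K − S): max(-44.78, 0) = 0, max(20.37, 0) = 20.37
Node 0 (S = 70): V_0 = e^(−0.04)·[0.4332·0.0000 + 0.5668·20.3660] = 11.0906

$11.09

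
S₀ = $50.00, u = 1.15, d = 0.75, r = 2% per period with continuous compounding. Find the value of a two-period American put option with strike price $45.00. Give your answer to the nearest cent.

$2.78

Risk-neutral probability p = (e^0.02 − 0.75)/(1.15 − 0.75) = 0.2702/0.4000 = 0.6755
Terminal stock prices: S_uu = 66.12, S_ud = 43.12, S_dd = 28.12
Terminal payoffs (K − S): max(-21.12, 0) = 0, max(1.875, 0) = 1.875, max(16.88, 0) = 16.88
Node u (S = 57.5): continuation = e^(−0.02)·[0.6755·0.0000 + 0.3245·1.8750] = 0.5964; exercise value = 0.0000 ≤ continuation, so V_u = 0.5964
Node d (S = 37.5): continuation = e^(−0.02)·[0.6755·1.8750 + 0.3245·16.8750] = 6.6089; exercise value = 7.5000 > continuation, so V_d = 7.5000 (exercise)
Node 0 (S = 50): continuation = e^(−0.02)·[0.6755·0.5964 + 0.3245·7.5000] = 2.7804; exercise value = 0.0000 ≤ continuation, so V_0 = 2.7804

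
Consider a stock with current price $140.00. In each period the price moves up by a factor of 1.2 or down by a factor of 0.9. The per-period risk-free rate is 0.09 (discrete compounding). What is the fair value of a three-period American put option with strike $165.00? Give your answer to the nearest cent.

$25.00

Risk-neutral probability p = (1 + 0.09 − 0.9)/(1.2 − 0.9) = 0.1900/0.3000 = 0.6333
Terminal stock prices: S_uuu = 241.9, S_uud = 181.4, S_udd = 136.1, S_ddd = 102.1
Terminal payoffs (K − S): max(-76.92, 0) = 0, max(-16.44, 0) = 0, max(28.92, 0) = 28.92, max(62.94, 0) = 62.94
Node uu (S = 201.6): continuation = 1/1.09·[0.6333·0.0000 + 0.3667·0.0000] = 0.0000; exercise value = 0.0000 ≤ continuation, so V_uu = 0.0000
Node ud (S = 151.2): continuation = 1/1.09·[0.6333·0.0000 + 0.3667·28.9200] = 9.7284; exercise value = 13.8000 > continuation, so V_ud = 13.8000 (exercise)
Node dd (S = 113.4): continuation = 1/1.09·[0.6333·28.9200 + 0.3667·62.9400] = 37.9761; exercise value = 51.6000 > continuation, so V_dd = 51.6000 (exercise)
Node u (S = 168): continuation = 1/1.09·[0.6333·0.0000 + 0.3667·13.8000] = 4.6422; exercise value = 0.0000 ≤ continuation, so V_u = 4.6422
Node d (S = 126): continuation = 1/1.09·[0.6333·13.8000 + 0.3667·51.6000] = 25.3761; exercise value = 39.0000 > continuation, so V_d = 39.0000 (exercise)
Node 0 (S = 140): continuation = 1/1.09·[0.6333·4.6422 + 0.3667·39.0000] = 15.8166; exercise value = 25.0000 > continuation, so V_0 = 25.0000 (exercise)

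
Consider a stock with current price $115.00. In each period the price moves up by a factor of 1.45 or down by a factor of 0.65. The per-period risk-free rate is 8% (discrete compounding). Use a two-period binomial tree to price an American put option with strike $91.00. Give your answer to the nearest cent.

$7.78

Risk-neutral probability p = (1 + 0.08 − 0.65)/(1.45 − 0.65) = 0.4300/0.8000 = 0.5375
Terminal stock prices: S_uu = 241.8, S_ud = 108.4, S_dd = 48.59
Terminal payoffs (K − S): max(-150.8, 0) = 0, max(-17.39, 0) = 0, max(42.41, 0) = 42.41
Node u (S = 166.8): continuation = 1/1.08·[0.5375·0.0000 + 0.4625·0.0000] = 0.0000; exercise value = 0.0000 ≤ continuation, so V_u = 0.0000
Node d (S = 74.75): continuation = 1/1.08·[0.5375·0.0000 + 0.4625·42.4125] = 18.1628; exercise value = 16.2500 ≤ continuation, so V_d = 18.1628
Node 0 (S = 115): continuation = 1/1.08·[0.5375·0.0000 + 0.4625·18.1628] = 7.7780; exercise value = 0.0000 ≤ continuation, so V_0 = 7.7780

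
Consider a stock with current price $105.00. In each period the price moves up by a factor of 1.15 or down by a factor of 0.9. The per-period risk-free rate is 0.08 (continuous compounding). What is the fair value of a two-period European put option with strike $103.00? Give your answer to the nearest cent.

Risk-neutral probability p = (e^0.08 − 0.9)/(1.15 − 0.9) = 0.1833/0.2500 = 0.7331
Terminal stock prices: S_uu = 138.9, S_ud = 108.7, S_dd = 85.05
Terminal payoffs (K − S): max(-35.86, 0) = 0, max(-5.675, 0) = 0, max(17.95, 0) = 17.95
Node u (S = 120.7): V_u = e^(−0.08)·[0.7331·0.0000 + 0.2669·0.0000] = 0.0000
Node d (S = 94.5): V_d = e^(−0.08)·[0.7331·0.0000 + 0.2669·17.9500] = 4.4217
Node 0 (S = 105): V_0 = e^(−0.08)·[0.7331·0.0000 + 0.2669·4.4217] = 1.0892

$1.09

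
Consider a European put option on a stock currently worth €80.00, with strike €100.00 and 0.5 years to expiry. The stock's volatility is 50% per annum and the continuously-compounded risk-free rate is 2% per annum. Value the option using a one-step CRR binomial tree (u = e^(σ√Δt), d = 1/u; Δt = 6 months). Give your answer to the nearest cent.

CRR parameters: u = e^(σ√Δt) = e^(0.5·√0.5) = 1.4241, d = 1/u = 0.7022
Per-period rate: rΔt = 0.02·0.5 = 0.01, so R = e^0.01 = 1.0101
Risk-neutral probability p = (e^0.01 − 0.7022)/(1.4241 − 0.7022) = 0.3079/0.7219 = 0.4264
Terminal stock prices: S_u = 113.9, S_d = 56.18
Terminal payoffs (K − S): max(-13.93, 0) = 0, max(43.82, 0) = 43.82
Node 0 (S = 80): V_0 = e^(−0.01)·[0.4264·0.0000 + 0.5736·43.8249] = 24.8860

€24.89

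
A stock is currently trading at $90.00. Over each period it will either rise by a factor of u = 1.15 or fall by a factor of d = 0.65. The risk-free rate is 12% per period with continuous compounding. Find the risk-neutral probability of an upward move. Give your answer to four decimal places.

Risk-neutral probability p = (e^0.12 − 0.65)/(1.15 − 0.65) = 0.4775/0.5000 = 0.9550

p = 0.9550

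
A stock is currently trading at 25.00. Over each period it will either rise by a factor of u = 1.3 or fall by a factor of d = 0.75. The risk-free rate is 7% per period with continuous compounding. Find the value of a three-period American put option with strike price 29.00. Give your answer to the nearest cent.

Risk-neutral probability p = (e^0.07 − 0.75)/(1.3 − 0.75) = 0.3225/0.5500 = 0.5864
Terminal stock prices: S_uuu = 54.93, S_uud = 31.69, S_udd = 18.28, S_ddd = 10.55
Terminal payoffs (K − S): max(-25.93, 0) = 0, max(-2.688, 0) = 0, max(10.72, 0) = 10.72, max(18.45, 0) = 18.45
Node uu (S = 42.25): continuation = e^(−0.07)·[0.5864·0.0000 + 0.4136·0.0000] = 0.0000; exercise value = 0.0000 ≤ continuation, so V_uu = 0.0000
Node ud (S = 24.38): continuation = e^(−0.07)·[0.5864·0.0000 + 0.4136·10.7188] = 4.1338; exercise value = 4.6250 > continuation, so V_ud = 4.6250 (exercise)
Node dd (S = 14.06): continuation = e^(−0.07)·[0.5864·10.7188 + 0.4136·18.4531] = 12.9769; exercise value = 14.9375 > continuation, so V_dd = 14.9375 (exercise)
Node u (S = 32.5): continuation = e^(−0.07)·[0.5864·0.0000 + 0.4136·4.6250] = 1.7837; exercise value = 0.0000 ≤ continuation, so V_u = 1.7837
Node d (S = 18.75): continuation = e^(−0.07)·[0.5864·4.6250 + 0.4136·14.9375] = 8.2894; exercise value = 10.2500 > continuation, so V_d = 10.2500 (exercise)
Node 0 (S = 25): continuation = e^(−0.07)·[0.5864·1.7837 + 0.4136·10.2500] = 4.9282; exercise value = 4.0000 ≤ continuation, so V_0 = 4.9282

4.93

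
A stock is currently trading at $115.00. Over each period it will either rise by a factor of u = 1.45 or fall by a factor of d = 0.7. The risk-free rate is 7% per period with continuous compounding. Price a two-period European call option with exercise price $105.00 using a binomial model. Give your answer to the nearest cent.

Risk-neutral probability p = (e^0.07 − 0.7)/(1.45 − 0.7) = 0.3725/0.7500 = 0.4967
Terminal stock prices: S_uu = 241.8, S_ud = 116.7, S_dd = 56.35
Terminal payoffs (S − K): max(136.8, 0) = 136.8, max(11.72, 0) = 11.72, max(-48.65, 0) = 0
Node u (S = 166.8): V_u = e^(−0.07)·[0.4967·136.7875 + 0.5033·11.7250] = 68.8486
Node d (S = 80.5): V_d = e^(−0.07)·[0.4967·11.7250 + 0.5033·0.0000] = 5.4298
Node 0 (S = 115): V_0 = e^(−0.07)·[0.4967·68.8486 + 0.5033·5.4298] = 34.4319

$34.43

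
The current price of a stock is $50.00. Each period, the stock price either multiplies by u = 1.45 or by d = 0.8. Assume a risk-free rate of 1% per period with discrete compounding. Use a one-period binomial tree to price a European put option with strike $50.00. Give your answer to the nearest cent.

Risk-neutral probability p = (1 + 0.01 − 0.8)/(1.45 − 0.8) = 0.2100/0.6500 = 0.3231
Terminal stock prices: S_u = 72.5, S_d = 40
Terminal payoffs (K − S): max(-22.5, 0) = 0, max(10, 0) = 10
Node 0 (S = 50): V_0 = 1/1.01·[0.3231·0.0000 + 0.6769·10.0000] = 6.7022

$6.70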